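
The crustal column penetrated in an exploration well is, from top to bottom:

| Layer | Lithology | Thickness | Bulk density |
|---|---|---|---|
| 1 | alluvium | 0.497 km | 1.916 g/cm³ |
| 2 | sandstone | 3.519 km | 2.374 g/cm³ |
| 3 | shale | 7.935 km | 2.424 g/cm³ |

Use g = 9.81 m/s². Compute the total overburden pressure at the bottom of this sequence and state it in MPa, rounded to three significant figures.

alluvium: 1916 kg/m³ × 9.81 m/s² × 497 m = 9.342×10^6 Pa = 9.342 MPa
sandstone: 2374 kg/m³ × 9.81 m/s² × 3519 m = 8.195×10^7 Pa = 81.95 MPa
shale: 2424 kg/m³ × 9.81 m/s² × 7935 m = 1.887×10^8 Pa = 188.7 MPa
Total = 9.342 + 81.95 + 188.7 = 279.99 MPa

280 MPa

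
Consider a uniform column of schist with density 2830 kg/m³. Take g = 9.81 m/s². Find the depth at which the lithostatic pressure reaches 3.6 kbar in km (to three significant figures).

13.0 km

h = P/(ρg) = 3.6 kbar / (2830 kg/m³ × 9.81 m/s²) = 3.600×10^8 Pa / 27762 Pa/m = 12967 m
= 12.967 km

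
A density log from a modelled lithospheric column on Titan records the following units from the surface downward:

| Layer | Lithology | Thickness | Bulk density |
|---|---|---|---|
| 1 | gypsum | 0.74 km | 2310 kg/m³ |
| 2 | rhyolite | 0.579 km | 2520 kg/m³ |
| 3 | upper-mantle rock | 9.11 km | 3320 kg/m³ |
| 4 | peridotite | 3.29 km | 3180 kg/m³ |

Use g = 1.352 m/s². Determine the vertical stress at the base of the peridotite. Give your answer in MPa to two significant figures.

59 MPa

gypsum: 2310 kg/m³ × 1.352 m/s² × 740 m = 2.311×10^6 Pa = 2.311 MPa
rhyolite: 2520 kg/m³ × 1.352 m/s² × 579 m = 1.973×10^6 Pa = 1.973 MPa
upper-mantle rock: 3320 kg/m³ × 1.352 m/s² × 9110 m = 4.089×10^7 Pa = 40.89 MPa
peridotite: 3180 kg/m³ × 1.352 m/s² × 3290 m = 1.414×10^7 Pa = 14.14 MPa
Total = 2.311 + 1.973 + 40.89 + 14.14 = 59.320 MPa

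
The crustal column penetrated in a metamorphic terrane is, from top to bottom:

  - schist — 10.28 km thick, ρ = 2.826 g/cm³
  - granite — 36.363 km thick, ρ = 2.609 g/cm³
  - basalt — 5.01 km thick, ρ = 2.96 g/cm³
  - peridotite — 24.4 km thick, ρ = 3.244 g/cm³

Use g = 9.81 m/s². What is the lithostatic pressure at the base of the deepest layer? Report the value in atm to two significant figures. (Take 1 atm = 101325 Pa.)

21000 atm

schist: 2826 kg/m³ × 9.81 m/s² × 10280 m = 2.850×10^8 Pa = 2813 atm
granite: 2609 kg/m³ × 9.81 m/s² × 36363 m = 9.307×10^8 Pa = 9185 atm
basalt: 2960 kg/m³ × 9.81 m/s² × 5010 m = 1.455×10^8 Pa = 1436 atm
peridotite: 3244 kg/m³ × 9.81 m/s² × 24400 m = 7.765×10^8 Pa = 7663 atm
Total = 2813 + 9185 + 1436 + 7663 = 21097 atm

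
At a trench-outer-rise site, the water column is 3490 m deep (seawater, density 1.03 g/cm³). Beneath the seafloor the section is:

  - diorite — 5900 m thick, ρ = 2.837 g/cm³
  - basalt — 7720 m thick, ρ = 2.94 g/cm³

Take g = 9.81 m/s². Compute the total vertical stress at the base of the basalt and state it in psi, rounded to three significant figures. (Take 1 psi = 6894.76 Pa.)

61200 psi

seawater: 1030 kg/m³ × 9.81 m/s² × 3490 m = 3.526×10^7 Pa = 5115 psi
diorite: 2837 kg/m³ × 9.81 m/s² × 5900 m = 1.642×10^8 Pa = 23816 psi
basalt: 2940 kg/m³ × 9.81 m/s² × 7720 m = 2.227×10^8 Pa = 32293 psi
Total = 5115 + 23816 + 32293 = 61224 psi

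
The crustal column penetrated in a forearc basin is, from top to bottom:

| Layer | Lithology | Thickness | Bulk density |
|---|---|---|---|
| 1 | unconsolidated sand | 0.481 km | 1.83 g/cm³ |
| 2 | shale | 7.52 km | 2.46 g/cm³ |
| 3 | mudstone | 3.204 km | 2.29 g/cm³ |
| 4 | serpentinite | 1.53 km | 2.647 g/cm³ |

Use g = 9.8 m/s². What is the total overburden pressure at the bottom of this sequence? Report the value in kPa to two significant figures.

unconsolidated sand: 1830 kg/m³ × 9.8 m/s² × 481 m = 8.626×10^6 Pa = 8626 kPa
shale: 2460 kg/m³ × 9.8 m/s² × 7520 m = 1.813×10^8 Pa = 1.813×10^5 kPa
mudstone: 2290 kg/m³ × 9.8 m/s² × 3204 m = 7.190×10^7 Pa = 71904 kPa
serpentinite: 2647 kg/m³ × 9.8 m/s² × 1530 m = 3.969×10^7 Pa = 39689 kPa
Total = 8626 + 1.813×10^5 + 71904 + 39689 = 3.0151×10^5 kPa

300000 kPa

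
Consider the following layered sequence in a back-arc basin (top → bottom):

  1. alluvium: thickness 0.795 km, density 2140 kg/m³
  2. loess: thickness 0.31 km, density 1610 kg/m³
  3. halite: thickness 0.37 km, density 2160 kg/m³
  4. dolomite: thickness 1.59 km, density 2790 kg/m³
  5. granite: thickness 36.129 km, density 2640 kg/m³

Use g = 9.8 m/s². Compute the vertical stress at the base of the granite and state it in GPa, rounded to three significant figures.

alluvium: 2140 kg/m³ × 9.8 m/s² × 795 m = 1.667×10^7 Pa = 0.01667 GPa
loess: 1610 kg/m³ × 9.8 m/s² × 310 m = 4.891×10^6 Pa = 4.891×10^-3 GPa
halite: 2160 kg/m³ × 9.8 m/s² × 370 m = 7.832×10^6 Pa = 7.832×10^-3 GPa
dolomite: 2790 kg/m³ × 9.8 m/s² × 1590 m = 4.347×10^7 Pa = 0.04347 GPa
granite: 2640 kg/m³ × 9.8 m/s² × 36129 m = 9.347×10^8 Pa = 0.9347 GPa
Total = 0.01667 + 4.891×10^-3 + 7.832×10^-3 + 0.04347 + 0.9347 = 1.0076 GPa

1.01 GPa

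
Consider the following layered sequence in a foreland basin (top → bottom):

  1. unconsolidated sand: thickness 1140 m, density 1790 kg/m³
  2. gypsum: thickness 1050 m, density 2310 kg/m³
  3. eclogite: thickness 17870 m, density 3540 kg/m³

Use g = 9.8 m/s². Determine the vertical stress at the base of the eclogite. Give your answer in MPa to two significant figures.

660 MPa

unconsolidated sand: 1790 kg/m³ × 9.8 m/s² × 1140 m = 2.000×10^7 Pa = 20.00 MPa
gypsum: 2310 kg/m³ × 9.8 m/s² × 1050 m = 2.377×10^7 Pa = 23.77 MPa
eclogite: 3540 kg/m³ × 9.8 m/s² × 17870 m = 6.199×10^8 Pa = 619.9 MPa
Total = 20.00 + 23.77 + 619.9 = 663.71 MPa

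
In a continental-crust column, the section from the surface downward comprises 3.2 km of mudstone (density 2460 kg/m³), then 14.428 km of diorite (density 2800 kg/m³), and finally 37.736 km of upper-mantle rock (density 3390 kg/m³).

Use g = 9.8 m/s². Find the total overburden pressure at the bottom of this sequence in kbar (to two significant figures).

17 kbar

mudstone: 2460 kg/m³ × 9.8 m/s² × 3200 m = 7.715×10^7 Pa = 0.7715 kbar
diorite: 2800 kg/m³ × 9.8 m/s² × 14428 m = 3.959×10^8 Pa = 3.959 kbar
upper-mantle rock: 3390 kg/m³ × 9.8 m/s² × 37736 m = 1.254×10^9 Pa = 12.54 kbar
Total = 0.7715 + 3.959 + 12.54 = 17.267 kbar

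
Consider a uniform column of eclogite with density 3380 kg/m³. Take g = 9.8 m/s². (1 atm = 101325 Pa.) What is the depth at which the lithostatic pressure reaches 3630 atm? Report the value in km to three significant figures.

11.1 km

h = P/(ρg) = 3630 atm / (3380 kg/m³ × 9.8 m/s²) = 3.678×10^8 Pa / 33124 Pa/m = 11104 m
= 11.104 km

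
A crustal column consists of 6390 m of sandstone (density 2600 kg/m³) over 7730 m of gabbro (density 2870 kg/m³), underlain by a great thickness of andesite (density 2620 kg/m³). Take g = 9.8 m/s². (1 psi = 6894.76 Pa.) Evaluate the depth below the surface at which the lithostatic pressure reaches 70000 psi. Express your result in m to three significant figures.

Pressure at base of upper layers: 2600×9.8×6390 + 2870×9.8×7730 = 3.802×10^8 Pa = 55148 psi
Remaining pressure to be supplied by andesite: 4.826×10^8 − 3.802×10^8 = 1.024×10^8 Pa
Additional depth in andesite = 1.024×10^8 Pa / (2620 kg/m³ × 9.8 m/s²) = 3988.2 m
Total depth = 14120 m + 3988.2 m = 18108 m

18100 m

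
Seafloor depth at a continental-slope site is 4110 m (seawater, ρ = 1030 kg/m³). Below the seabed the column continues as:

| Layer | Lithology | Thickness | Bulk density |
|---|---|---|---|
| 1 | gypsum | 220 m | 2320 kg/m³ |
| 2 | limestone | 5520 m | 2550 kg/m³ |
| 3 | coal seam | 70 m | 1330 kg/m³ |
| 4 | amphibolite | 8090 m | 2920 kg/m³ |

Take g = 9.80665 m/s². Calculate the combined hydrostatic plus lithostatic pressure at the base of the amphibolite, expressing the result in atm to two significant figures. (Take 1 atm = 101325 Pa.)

4100 atm

seawater: 1030 kg/m³ × 9.80665 m/s² × 4110 m = 4.151×10^7 Pa = 409.7 atm
gypsum: 2320 kg/m³ × 9.80665 m/s² × 220 m = 5.005×10^6 Pa = 49.40 atm
limestone: 2550 kg/m³ × 9.80665 m/s² × 5520 m = 1.380×10^8 Pa = 1362 atm
coal seam: 1330 kg/m³ × 9.80665 m/s² × 70 m = 9.130×10^5 Pa = 9.011 atm
amphibolite: 2920 kg/m³ × 9.80665 m/s² × 8090 m = 2.317×10^8 Pa = 2286 atm
Total = 409.7 + 49.40 + 1362 + 9.011 + 2286 = 4116.8 atm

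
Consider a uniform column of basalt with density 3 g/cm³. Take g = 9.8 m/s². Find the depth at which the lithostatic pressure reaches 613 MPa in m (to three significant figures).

20900 m

h = P/(ρg) = 613 MPa / (3000 kg/m³ × 9.8 m/s²) = 6.130×10^8 Pa / 29400 Pa/m = 20850 m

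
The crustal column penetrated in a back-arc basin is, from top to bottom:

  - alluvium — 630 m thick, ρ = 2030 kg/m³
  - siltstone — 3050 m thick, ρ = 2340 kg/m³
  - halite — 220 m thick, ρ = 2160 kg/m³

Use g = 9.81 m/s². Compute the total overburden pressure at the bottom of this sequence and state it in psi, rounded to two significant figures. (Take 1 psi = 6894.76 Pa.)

alluvium: 2030 kg/m³ × 9.81 m/s² × 630 m = 1.255×10^7 Pa = 1820 psi
siltstone: 2340 kg/m³ × 9.81 m/s² × 3050 m = 7.001×10^7 Pa = 10155 psi
halite: 2160 kg/m³ × 9.81 m/s² × 220 m = 4.662×10^6 Pa = 676.1 psi
Total = 1820 + 10155 + 676.1 = 12650 psi

13000 psi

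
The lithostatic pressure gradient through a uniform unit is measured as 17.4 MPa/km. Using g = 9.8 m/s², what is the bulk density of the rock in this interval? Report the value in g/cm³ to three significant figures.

ρ = (dP/dz)/g = 17.4 MPa/km / 9.8 m/s² = 17400 Pa/m / 9.8 m/s² = 1775.5 kg/m³
= 1.776 g/cm³

1.78 g/cm³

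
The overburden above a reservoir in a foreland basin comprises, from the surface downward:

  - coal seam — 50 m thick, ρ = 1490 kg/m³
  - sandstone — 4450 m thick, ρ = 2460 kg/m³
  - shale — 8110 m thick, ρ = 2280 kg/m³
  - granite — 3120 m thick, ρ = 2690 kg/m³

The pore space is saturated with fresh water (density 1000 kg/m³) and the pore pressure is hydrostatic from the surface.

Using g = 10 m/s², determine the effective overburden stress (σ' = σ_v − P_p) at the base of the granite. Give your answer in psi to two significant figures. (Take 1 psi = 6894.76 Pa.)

32000 psi

Overburden (lithostatic) stress σ_v:
coal seam: 1490 kg/m³ × 10 m/s² × 50 m = 7.450×10^5 Pa = 0.7450 MPa
sandstone: 2460 kg/m³ × 10 m/s² × 4450 m = 1.095×10^8 Pa = 109.5 MPa
shale: 2280 kg/m³ × 10 m/s² × 8110 m = 1.849×10^8 Pa = 184.9 MPa
granite: 2690 kg/m³ × 10 m/s² × 3120 m = 8.393×10^7 Pa = 83.93 MPa
Total = 0.7450 + 109.5 + 184.9 + 83.93 = 379.05 MPa
Pore pressure P_p = 1000 kg/m³ × 10 m/s² × 15730 m = 1.573×10^8 Pa = 157.3 MPa
Effective stress σ' = σ_v − P_p = 379.1 − 157.3 = 221.75 MPa = 32162 psi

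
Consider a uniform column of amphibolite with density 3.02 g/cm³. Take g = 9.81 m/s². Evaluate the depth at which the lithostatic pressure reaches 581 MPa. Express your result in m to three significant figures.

h = P/(ρg) = 581 MPa / (3020 kg/m³ × 9.81 m/s²) = 5.810×10^8 Pa / 29626 Pa/m = 19611 m

19600 m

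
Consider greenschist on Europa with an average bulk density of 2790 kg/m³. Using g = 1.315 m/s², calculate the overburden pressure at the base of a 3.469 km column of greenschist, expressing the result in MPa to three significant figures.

12.7 MPa

greenschist: 2790 kg/m³ × 1.315 m/s² × 3469 m = 1.273×10^7 Pa = 12.73 MPa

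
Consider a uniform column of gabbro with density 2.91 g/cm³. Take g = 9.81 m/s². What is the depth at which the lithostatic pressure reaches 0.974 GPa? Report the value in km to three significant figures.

h = P/(ρg) = 0.974 GPa / (2910 kg/m³ × 9.81 m/s²) = 9.740×10^8 Pa / 28547 Pa/m = 34119 m
= 34.119 km

34.1 km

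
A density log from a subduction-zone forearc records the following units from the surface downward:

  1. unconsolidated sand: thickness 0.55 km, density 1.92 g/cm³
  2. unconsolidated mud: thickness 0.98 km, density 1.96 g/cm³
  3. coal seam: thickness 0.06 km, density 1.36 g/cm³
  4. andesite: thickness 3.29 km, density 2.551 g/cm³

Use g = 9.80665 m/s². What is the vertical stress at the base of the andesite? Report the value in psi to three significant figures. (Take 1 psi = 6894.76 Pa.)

unconsolidated sand: 1920 kg/m³ × 9.80665 m/s² × 550 m = 1.036×10^7 Pa = 1502 psi
unconsolidated mud: 1960 kg/m³ × 9.80665 m/s² × 980 m = 1.884×10^7 Pa = 2732 psi
coal seam: 1360 kg/m³ × 9.80665 m/s² × 60 m = 8.002×10^5 Pa = 116.1 psi
andesite: 2551 kg/m³ × 9.80665 m/s² × 3290 m = 8.231×10^7 Pa = 11937 psi
Total = 1502 + 2732 + 116.1 + 11937 = 16287 psi

16300 psi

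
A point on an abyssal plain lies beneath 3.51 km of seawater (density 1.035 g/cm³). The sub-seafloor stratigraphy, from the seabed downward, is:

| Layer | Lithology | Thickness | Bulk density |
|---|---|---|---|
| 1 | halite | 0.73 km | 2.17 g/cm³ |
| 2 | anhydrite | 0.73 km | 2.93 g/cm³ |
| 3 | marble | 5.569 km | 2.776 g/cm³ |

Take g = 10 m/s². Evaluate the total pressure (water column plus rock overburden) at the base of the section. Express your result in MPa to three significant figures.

seawater: 1035 kg/m³ × 10 m/s² × 3510 m = 3.633×10^7 Pa = 36.33 MPa
halite: 2170 kg/m³ × 10 m/s² × 730 m = 1.584×10^7 Pa = 15.84 MPa
anhydrite: 2930 kg/m³ × 10 m/s² × 730 m = 2.139×10^7 Pa = 21.39 MPa
marble: 2776 kg/m³ × 10 m/s² × 5569 m = 1.546×10^8 Pa = 154.6 MPa
Total = 36.33 + 15.84 + 21.39 + 154.6 = 228.15 MPa

228 MPa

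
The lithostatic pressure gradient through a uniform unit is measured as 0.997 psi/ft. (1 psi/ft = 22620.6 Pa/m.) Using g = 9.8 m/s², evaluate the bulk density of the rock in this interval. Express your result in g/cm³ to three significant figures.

ρ = (dP/dz)/g = 0.997 psi/ft / 9.8 m/s² = 22553 Pa/m / 9.8 m/s² = 2301.3 kg/m³
= 2.301 g/cm³

2.30 g/cm³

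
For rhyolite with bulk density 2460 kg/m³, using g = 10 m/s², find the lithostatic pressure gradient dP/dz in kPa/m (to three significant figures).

24.6 kPa/m

dP/dz = ρg = 2460 kg/m³ × 10 m/s² = 24600 Pa/m
= 24600 Pa/m × (1 kPa/m / 1000.0 Pa/m) = 24.600 kPa/m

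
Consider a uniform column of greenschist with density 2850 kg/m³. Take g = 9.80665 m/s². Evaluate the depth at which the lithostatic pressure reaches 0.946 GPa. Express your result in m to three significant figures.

33800 m

h = P/(ρg) = 0.946 GPa / (2850 kg/m³ × 9.80665 m/s²) = 9.460×10^8 Pa / 27949 Pa/m = 33847 m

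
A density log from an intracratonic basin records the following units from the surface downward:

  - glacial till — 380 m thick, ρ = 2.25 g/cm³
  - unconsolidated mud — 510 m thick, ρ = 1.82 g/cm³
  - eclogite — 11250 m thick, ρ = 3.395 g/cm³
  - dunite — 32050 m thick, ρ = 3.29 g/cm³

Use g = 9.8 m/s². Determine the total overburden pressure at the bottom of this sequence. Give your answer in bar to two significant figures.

glacial till: 2250 kg/m³ × 9.8 m/s² × 380 m = 8.379×10^6 Pa = 83.79 bar
unconsolidated mud: 1820 kg/m³ × 9.8 m/s² × 510 m = 9.096×10^6 Pa = 90.96 bar
eclogite: 3395 kg/m³ × 9.8 m/s² × 11250 m = 3.743×10^8 Pa = 3743 bar
dunite: 3290 kg/m³ × 9.8 m/s² × 32050 m = 1.033×10^9 Pa = 10334 bar
Total = 83.79 + 90.96 + 3743 + 10334 = 14251 bar

14000 bar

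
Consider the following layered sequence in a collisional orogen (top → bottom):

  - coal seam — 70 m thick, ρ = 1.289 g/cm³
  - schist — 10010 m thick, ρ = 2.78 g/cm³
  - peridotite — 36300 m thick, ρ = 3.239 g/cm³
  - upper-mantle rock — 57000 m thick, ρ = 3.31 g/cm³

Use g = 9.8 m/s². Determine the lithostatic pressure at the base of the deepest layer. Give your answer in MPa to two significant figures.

3300 MPa

coal seam: 1289 kg/m³ × 9.8 m/s² × 70 m = 8.843×10^5 Pa = 0.8843 MPa
schist: 2780 kg/m³ × 9.8 m/s² × 10010 m = 2.727×10^8 Pa = 272.7 MPa
peridotite: 3239 kg/m³ × 9.8 m/s² × 36300 m = 1.152×10^9 Pa = 1152 MPa
upper-mantle rock: 3310 kg/m³ × 9.8 m/s² × 57000 m = 1.849×10^9 Pa = 1849 MPa
Total = 0.8843 + 272.7 + 1152 + 1849 = 3274.8 MPa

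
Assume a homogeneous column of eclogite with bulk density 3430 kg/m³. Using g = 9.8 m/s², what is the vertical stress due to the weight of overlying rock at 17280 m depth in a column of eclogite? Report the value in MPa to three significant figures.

581 MPa

eclogite: 3430 kg/m³ × 9.8 m/s² × 17280 m = 5.808×10^8 Pa = 580.8 MPa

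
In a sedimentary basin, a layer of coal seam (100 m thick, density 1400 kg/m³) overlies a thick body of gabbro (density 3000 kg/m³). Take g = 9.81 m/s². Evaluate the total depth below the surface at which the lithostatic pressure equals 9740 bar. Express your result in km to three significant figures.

Pressure at base of upper layers: 1400×9.81×100 = 1.373×10^6 Pa = 13.73 bar
Remaining pressure to be supplied by gabbro: 9.740×10^8 − 1.373×10^6 = 9.726×10^8 Pa
Additional depth in gabbro = 9.726×10^8 Pa / (3000 kg/m³ × 9.81 m/s²) = 33049 m
Total depth = 100 m + 33049 m = 33149 m
= 33.149 km

33.1 km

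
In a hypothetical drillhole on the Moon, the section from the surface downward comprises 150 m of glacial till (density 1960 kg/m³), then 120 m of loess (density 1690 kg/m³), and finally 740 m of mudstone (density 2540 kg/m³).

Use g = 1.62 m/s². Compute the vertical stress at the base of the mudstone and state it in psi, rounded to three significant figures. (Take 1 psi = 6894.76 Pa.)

558 psi

glacial till: 1960 kg/m³ × 1.62 m/s² × 150 m = 4.763×10^5 Pa = 69.08 psi
loess: 1690 kg/m³ × 1.62 m/s² × 120 m = 3.285×10^5 Pa = 47.65 psi
mudstone: 2540 kg/m³ × 1.62 m/s² × 740 m = 3.045×10^6 Pa = 441.6 psi
Total = 69.08 + 47.65 + 441.6 = 558.36 psi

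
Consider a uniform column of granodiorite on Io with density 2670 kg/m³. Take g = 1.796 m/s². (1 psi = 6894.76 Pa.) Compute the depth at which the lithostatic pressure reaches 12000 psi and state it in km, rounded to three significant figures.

h = P/(ρg) = 12000 psi / (2670 kg/m³ × 1.796 m/s²) = 8.274×10^7 Pa / 4795.3 Pa/m = 17254 m
= 17.254 km

17.3 km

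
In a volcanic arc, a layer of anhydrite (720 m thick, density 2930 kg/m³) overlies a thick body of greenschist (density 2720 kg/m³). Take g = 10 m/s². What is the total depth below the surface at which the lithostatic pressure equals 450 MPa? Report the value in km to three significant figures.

16.5 km

Pressure at base of upper layers: 2930×10×720 = 2.110×10^7 Pa = 21.10 MPa
Remaining pressure to be supplied by greenschist: 4.500×10^8 − 2.110×10^7 = 4.289×10^8 Pa
Additional depth in greenschist = 4.289×10^8 Pa / (2720 kg/m³ × 10 m/s²) = 15769 m
Total depth = 720 m + 15769 m = 16489 m
= 16.489 km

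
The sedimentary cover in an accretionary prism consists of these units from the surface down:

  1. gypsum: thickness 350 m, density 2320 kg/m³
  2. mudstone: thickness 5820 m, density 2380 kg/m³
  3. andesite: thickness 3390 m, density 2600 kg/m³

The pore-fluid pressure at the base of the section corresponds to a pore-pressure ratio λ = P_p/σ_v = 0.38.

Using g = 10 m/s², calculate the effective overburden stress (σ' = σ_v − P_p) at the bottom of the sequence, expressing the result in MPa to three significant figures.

Overburden (lithostatic) stress σ_v:
gypsum: 2320 kg/m³ × 10 m/s² × 350 m = 8.120×10^6 Pa = 8.120 MPa
mudstone: 2380 kg/m³ × 10 m/s² × 5820 m = 1.385×10^8 Pa = 138.5 MPa
andesite: 2600 kg/m³ × 10 m/s² × 3390 m = 8.814×10^7 Pa = 88.14 MPa
Total = 8.120 + 138.5 + 88.14 = 234.78 MPa
Pore pressure P_p = λ·σ_v = 0.38 × 234.8 MPa = 89.21 MPa
Effective stress σ' = σ_v − P_p = 234.8 − 89.21 = 145.56 MPa

146 MPa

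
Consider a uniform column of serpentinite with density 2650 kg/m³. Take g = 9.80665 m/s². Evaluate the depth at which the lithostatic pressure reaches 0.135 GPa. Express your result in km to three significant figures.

h = P/(ρg) = 0.135 GPa / (2650 kg/m³ × 9.80665 m/s²) = 1.350×10^8 Pa / 25988 Pa/m = 5194.8 m
= 5.1948 km

5.19 km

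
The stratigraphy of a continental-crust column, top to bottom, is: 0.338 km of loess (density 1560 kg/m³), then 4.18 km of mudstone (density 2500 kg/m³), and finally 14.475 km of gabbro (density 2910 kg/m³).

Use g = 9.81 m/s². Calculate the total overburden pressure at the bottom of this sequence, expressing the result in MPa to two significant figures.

loess: 1560 kg/m³ × 9.81 m/s² × 338 m = 5.173×10^6 Pa = 5.173 MPa
mudstone: 2500 kg/m³ × 9.81 m/s² × 4180 m = 1.025×10^8 Pa = 102.5 MPa
gabbro: 2910 kg/m³ × 9.81 m/s² × 14475 m = 4.132×10^8 Pa = 413.2 MPa
Total = 5.173 + 102.5 + 413.2 = 520.91 MPa

520 MPa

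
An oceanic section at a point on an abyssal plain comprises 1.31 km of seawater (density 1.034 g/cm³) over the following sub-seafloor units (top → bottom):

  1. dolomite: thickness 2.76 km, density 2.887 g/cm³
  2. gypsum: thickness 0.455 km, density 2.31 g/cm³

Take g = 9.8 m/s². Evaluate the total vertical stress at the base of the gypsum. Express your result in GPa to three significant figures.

seawater: 1034 kg/m³ × 9.8 m/s² × 1310 m = 1.327×10^7 Pa = 0.01327 GPa
dolomite: 2887 kg/m³ × 9.8 m/s² × 2760 m = 7.809×10^7 Pa = 0.07809 GPa
gypsum: 2310 kg/m³ × 9.8 m/s² × 455 m = 1.030×10^7 Pa = 0.01030 GPa
Total = 0.01327 + 0.07809 + 0.01030 = 0.10166 GPa

0.102 GPa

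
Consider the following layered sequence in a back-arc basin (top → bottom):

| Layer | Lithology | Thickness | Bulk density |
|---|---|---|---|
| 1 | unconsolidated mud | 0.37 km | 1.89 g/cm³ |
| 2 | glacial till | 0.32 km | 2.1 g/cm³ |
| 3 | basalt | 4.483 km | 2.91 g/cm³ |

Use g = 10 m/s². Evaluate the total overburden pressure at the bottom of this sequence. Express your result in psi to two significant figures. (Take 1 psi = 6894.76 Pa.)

21000 psi

unconsolidated mud: 1890 kg/m³ × 10 m/s² × 370 m = 6.993×10^6 Pa = 1014 psi
glacial till: 2100 kg/m³ × 10 m/s² × 320 m = 6.720×10^6 Pa = 974.7 psi
basalt: 2910 kg/m³ × 10 m/s² × 4483 m = 1.305×10^8 Pa = 18921 psi
Total = 1014 + 974.7 + 18921 = 20910 psi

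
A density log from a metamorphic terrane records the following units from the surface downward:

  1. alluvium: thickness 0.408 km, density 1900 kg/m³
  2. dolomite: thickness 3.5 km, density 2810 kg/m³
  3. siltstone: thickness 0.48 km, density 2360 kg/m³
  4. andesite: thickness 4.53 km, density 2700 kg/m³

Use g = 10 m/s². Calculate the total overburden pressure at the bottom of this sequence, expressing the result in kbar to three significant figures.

alluvium: 1900 kg/m³ × 10 m/s² × 408 m = 7.752×10^6 Pa = 0.07752 kbar
dolomite: 2810 kg/m³ × 10 m/s² × 3500 m = 9.835×10^7 Pa = 0.9835 kbar
siltstone: 2360 kg/m³ × 10 m/s² × 480 m = 1.133×10^7 Pa = 0.1133 kbar
andesite: 2700 kg/m³ × 10 m/s² × 4530 m = 1.223×10^8 Pa = 1.223 kbar
Total = 0.07752 + 0.9835 + 0.1133 + 1.223 = 2.3974 kbar

2.40 kbar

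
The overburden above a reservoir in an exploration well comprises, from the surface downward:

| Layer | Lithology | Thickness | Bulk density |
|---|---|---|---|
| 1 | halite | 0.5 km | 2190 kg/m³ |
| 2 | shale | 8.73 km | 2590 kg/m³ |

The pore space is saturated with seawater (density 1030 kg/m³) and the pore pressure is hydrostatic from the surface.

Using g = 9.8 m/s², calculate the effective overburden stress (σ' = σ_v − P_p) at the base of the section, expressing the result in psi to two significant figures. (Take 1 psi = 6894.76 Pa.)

Overburden (lithostatic) stress σ_v:
halite: 2190 kg/m³ × 9.8 m/s² × 500 m = 1.073×10^7 Pa = 10.73 MPa
shale: 2590 kg/m³ × 9.8 m/s² × 8730 m = 2.216×10^8 Pa = 221.6 MPa
Total = 10.73 + 221.6 = 232.32 MPa
Pore pressure P_p = 1030 kg/m³ × 9.8 m/s² × 9230 m = 9.317×10^7 Pa = 93.17 MPa
Effective stress σ' = σ_v − P_p = 232.3 − 93.17 = 139.15 MPa = 20182 psi

20000 psi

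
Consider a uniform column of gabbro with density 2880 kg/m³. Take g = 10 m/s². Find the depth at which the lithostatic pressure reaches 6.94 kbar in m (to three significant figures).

24100 m

h = P/(ρg) = 6.94 kbar / (2880 kg/m³ × 10 m/s²) = 6.940×10^8 Pa / 28800 Pa/m = 24097 m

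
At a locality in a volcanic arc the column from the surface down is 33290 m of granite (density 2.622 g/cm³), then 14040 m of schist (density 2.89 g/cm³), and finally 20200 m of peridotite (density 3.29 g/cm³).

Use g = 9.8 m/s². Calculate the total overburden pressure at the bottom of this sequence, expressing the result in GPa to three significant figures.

granite: 2622 kg/m³ × 9.8 m/s² × 33290 m = 8.554×10^8 Pa = 0.8554 GPa
schist: 2890 kg/m³ × 9.8 m/s² × 14040 m = 3.976×10^8 Pa = 0.3976 GPa
peridotite: 3290 kg/m³ × 9.8 m/s² × 20200 m = 6.513×10^8 Pa = 0.6513 GPa
Total = 0.8554 + 0.3976 + 0.6513 = 1.9043 GPa

1.90 GPa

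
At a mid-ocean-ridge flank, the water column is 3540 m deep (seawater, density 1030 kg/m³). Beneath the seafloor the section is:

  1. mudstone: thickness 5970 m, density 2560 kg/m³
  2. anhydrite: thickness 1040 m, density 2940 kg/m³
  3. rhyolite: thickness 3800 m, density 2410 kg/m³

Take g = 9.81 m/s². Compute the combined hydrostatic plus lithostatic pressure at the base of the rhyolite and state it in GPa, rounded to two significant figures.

seawater: 1030 kg/m³ × 9.81 m/s² × 3540 m = 3.577×10^7 Pa = 0.03577 GPa
mudstone: 2560 kg/m³ × 9.81 m/s² × 5970 m = 1.499×10^8 Pa = 0.1499 GPa
anhydrite: 2940 kg/m³ × 9.81 m/s² × 1040 m = 3.000×10^7 Pa = 0.03000 GPa
rhyolite: 2410 kg/m³ × 9.81 m/s² × 3800 m = 8.984×10^7 Pa = 0.08984 GPa
Total = 0.03577 + 0.1499 + 0.03000 + 0.08984 = 0.30553 GPa

0.31 GPa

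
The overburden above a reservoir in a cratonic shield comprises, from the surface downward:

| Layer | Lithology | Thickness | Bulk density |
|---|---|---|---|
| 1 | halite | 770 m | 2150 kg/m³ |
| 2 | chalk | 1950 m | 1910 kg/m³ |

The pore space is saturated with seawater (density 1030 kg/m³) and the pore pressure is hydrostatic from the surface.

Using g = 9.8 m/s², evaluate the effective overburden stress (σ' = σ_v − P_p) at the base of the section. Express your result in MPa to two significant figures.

25 MPa

Overburden (lithostatic) stress σ_v:
halite: 2150 kg/m³ × 9.8 m/s² × 770 m = 1.622×10^7 Pa = 16.22 MPa
chalk: 1910 kg/m³ × 9.8 m/s² × 1950 m = 3.650×10^7 Pa = 36.50 MPa
Total = 16.22 + 36.50 = 52.724 MPa
Pore pressure P_p = 1030 kg/m³ × 9.8 m/s² × 2720 m = 2.746×10^7 Pa = 27.46 MPa
Effective stress σ' = σ_v − P_p = 52.72 − 27.46 = 25.268 MPa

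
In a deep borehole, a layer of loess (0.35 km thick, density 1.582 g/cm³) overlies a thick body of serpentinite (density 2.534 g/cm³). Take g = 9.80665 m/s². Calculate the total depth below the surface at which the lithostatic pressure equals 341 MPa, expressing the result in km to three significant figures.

Pressure at base of upper layers: 1582×9.80665×350 = 5.430×10^6 Pa = 5.430 MPa
Remaining pressure to be supplied by serpentinite: 3.410×10^8 − 5.430×10^6 = 3.356×10^8 Pa
Additional depth in serpentinite = 3.356×10^8 Pa / (2534 kg/m³ × 9.80665 m/s²) = 13504 m
Total depth = 350 m + 13504 m = 13854 m
= 13.854 km

13.9 km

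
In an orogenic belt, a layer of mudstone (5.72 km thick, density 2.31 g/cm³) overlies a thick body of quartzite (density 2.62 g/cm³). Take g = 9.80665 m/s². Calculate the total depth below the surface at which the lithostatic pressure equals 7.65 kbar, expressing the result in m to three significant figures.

Pressure at base of upper layers: 2310×9.80665×5720 = 1.296×10^8 Pa = 1.296 kbar
Remaining pressure to be supplied by quartzite: 7.650×10^8 − 1.296×10^8 = 6.354×10^8 Pa
Additional depth in quartzite = 6.354×10^8 Pa / (2620 kg/m³ × 9.80665 m/s²) = 24731 m
Total depth = 5720 m + 24731 m = 30451 m

30500 m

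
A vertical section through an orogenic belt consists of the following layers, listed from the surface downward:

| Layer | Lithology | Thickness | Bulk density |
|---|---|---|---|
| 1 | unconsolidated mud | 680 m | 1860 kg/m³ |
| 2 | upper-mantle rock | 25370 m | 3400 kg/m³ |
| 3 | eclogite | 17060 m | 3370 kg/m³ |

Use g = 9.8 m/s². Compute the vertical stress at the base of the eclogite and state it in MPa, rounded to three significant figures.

1420 MPa

unconsolidated mud: 1860 kg/m³ × 9.8 m/s² × 680 m = 1.240×10^7 Pa = 12.40 MPa
upper-mantle rock: 3400 kg/m³ × 9.8 m/s² × 25370 m = 8.453×10^8 Pa = 845.3 MPa
eclogite: 3370 kg/m³ × 9.8 m/s² × 17060 m = 5.634×10^8 Pa = 563.4 MPa
Total = 12.40 + 845.3 + 563.4 = 1421.1 MPa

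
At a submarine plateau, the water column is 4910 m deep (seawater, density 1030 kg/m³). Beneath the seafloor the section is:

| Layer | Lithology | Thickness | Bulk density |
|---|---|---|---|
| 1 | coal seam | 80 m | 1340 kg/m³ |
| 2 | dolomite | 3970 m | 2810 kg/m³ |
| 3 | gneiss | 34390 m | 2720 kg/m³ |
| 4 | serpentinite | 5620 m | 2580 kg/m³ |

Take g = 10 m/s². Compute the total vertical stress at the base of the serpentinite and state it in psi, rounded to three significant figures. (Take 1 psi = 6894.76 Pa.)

seawater: 1030 kg/m³ × 10 m/s² × 4910 m = 5.057×10^7 Pa = 7335 psi
coal seam: 1340 kg/m³ × 10 m/s² × 80 m = 1.072×10^6 Pa = 155.5 psi
dolomite: 2810 kg/m³ × 10 m/s² × 3970 m = 1.116×10^8 Pa = 16180 psi
gneiss: 2720 kg/m³ × 10 m/s² × 34390 m = 9.354×10^8 Pa = 1.357×10^5 psi
serpentinite: 2580 kg/m³ × 10 m/s² × 5620 m = 1.450×10^8 Pa = 21030 psi
Total = 7335 + 155.5 + 16180 + 1.357×10^5 + 21030 = 1.8037×10^5 psi

180000 psi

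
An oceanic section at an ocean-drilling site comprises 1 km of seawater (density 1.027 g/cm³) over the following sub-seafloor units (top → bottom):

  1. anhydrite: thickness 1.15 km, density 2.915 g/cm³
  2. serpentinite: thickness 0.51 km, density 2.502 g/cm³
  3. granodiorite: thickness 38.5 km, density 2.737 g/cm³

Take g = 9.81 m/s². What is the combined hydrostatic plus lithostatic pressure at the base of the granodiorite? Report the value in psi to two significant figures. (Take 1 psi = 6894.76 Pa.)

160000 psi

seawater: 1027 kg/m³ × 9.81 m/s² × 1000 m = 1.007×10^7 Pa = 1461 psi
anhydrite: 2915 kg/m³ × 9.81 m/s² × 1150 m = 3.289×10^7 Pa = 4770 psi
serpentinite: 2502 kg/m³ × 9.81 m/s² × 510 m = 1.252×10^7 Pa = 1816 psi
granodiorite: 2737 kg/m³ × 9.81 m/s² × 38500 m = 1.034×10^9 Pa = 1.499×10^5 psi
Total = 1461 + 4770 + 1816 + 1.499×10^5 = 1.5798×10^5 psi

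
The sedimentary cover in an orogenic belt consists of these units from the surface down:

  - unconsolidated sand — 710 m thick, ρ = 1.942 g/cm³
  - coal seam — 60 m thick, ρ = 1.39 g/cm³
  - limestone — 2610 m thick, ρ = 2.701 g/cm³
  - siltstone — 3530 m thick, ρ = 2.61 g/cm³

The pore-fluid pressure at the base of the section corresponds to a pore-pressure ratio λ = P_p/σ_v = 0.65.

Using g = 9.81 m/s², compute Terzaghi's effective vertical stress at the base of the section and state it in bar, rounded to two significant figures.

Overburden (lithostatic) stress σ_v:
unconsolidated sand: 1942 kg/m³ × 9.81 m/s² × 710 m = 1.353×10^7 Pa = 13.53 MPa
coal seam: 1390 kg/m³ × 9.81 m/s² × 60 m = 8.182×10^5 Pa = 0.8182 MPa
limestone: 2701 kg/m³ × 9.81 m/s² × 2610 m = 6.916×10^7 Pa = 69.16 MPa
siltstone: 2610 kg/m³ × 9.81 m/s² × 3530 m = 9.038×10^7 Pa = 90.38 MPa
Total = 13.53 + 0.8182 + 69.16 + 90.38 = 173.88 MPa
Pore pressure P_p = λ·σ_v = 0.65 × 173.9 MPa = 113.0 MPa
Effective stress σ' = σ_v − P_p = 173.9 − 113.0 = 60.859 MPa = 608.59 bar

610 bar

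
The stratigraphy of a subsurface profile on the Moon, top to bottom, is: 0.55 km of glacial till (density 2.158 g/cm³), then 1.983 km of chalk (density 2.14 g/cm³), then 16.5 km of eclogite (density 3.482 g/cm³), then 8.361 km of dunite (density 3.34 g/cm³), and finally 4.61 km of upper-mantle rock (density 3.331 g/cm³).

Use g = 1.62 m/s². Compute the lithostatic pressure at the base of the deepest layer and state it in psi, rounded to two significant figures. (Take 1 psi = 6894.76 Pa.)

25000 psi

glacial till: 2158 kg/m³ × 1.62 m/s² × 550 m = 1.923×10^6 Pa = 278.9 psi
chalk: 2140 kg/m³ × 1.62 m/s² × 1983 m = 6.875×10^6 Pa = 997.1 psi
eclogite: 3482 kg/m³ × 1.62 m/s² × 16500 m = 9.307×10^7 Pa = 13499 psi
dunite: 3340 kg/m³ × 1.62 m/s² × 8361 m = 4.524×10^7 Pa = 6561 psi
upper-mantle rock: 3331 kg/m³ × 1.62 m/s² × 4610 m = 2.488×10^7 Pa = 3608 psi
Total = 278.9 + 997.1 + 13499 + 6561 + 3608 = 24945 psi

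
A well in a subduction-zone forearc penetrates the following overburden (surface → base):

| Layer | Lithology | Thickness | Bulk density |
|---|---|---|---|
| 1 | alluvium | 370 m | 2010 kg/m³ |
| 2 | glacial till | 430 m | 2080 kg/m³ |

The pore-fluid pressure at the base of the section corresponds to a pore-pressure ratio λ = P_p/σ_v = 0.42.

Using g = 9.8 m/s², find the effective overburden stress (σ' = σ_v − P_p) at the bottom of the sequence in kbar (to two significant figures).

0.093 kbar

Overburden (lithostatic) stress σ_v:
alluvium: 2010 kg/m³ × 9.8 m/s² × 370 m = 7.288×10^6 Pa = 7.288 MPa
glacial till: 2080 kg/m³ × 9.8 m/s² × 430 m = 8.765×10^6 Pa = 8.765 MPa
Total = 7.288 + 8.765 = 16.053 MPa
Pore pressure P_p = λ·σ_v = 0.42 × 16.05 MPa = 6.742 MPa
Effective stress σ' = σ_v − P_p = 16.05 − 6.742 = 9.3110 MPa = 0.093110 kbar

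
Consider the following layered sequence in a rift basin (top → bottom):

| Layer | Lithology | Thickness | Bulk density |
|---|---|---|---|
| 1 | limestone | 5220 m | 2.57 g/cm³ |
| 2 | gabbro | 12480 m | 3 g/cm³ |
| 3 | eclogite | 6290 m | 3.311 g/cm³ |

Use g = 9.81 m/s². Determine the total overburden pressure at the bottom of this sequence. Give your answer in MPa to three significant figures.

703 MPa

limestone: 2570 kg/m³ × 9.81 m/s² × 5220 m = 1.316×10^8 Pa = 131.6 MPa
gabbro: 3000 kg/m³ × 9.81 m/s² × 12480 m = 3.673×10^8 Pa = 367.3 MPa
eclogite: 3311 kg/m³ × 9.81 m/s² × 6290 m = 2.043×10^8 Pa = 204.3 MPa
Total = 131.6 + 367.3 + 204.3 = 703.20 MPa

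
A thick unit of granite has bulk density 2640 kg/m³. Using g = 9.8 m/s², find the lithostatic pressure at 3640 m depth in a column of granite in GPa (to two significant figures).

0.094 GPa

granite: 2640 kg/m³ × 9.8 m/s² × 3640 m = 9.417×10^7 Pa = 0.09417 GPa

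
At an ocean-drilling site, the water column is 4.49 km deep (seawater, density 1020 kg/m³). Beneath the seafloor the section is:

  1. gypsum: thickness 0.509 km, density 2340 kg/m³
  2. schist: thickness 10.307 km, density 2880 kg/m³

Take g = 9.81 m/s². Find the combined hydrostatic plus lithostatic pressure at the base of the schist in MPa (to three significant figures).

348 MPa

seawater: 1020 kg/m³ × 9.81 m/s² × 4490 m = 4.493×10^7 Pa = 44.93 MPa
gypsum: 2340 kg/m³ × 9.81 m/s² × 509 m = 1.168×10^7 Pa = 11.68 MPa
schist: 2880 kg/m³ × 9.81 m/s² × 10307 m = 2.912×10^8 Pa = 291.2 MPa
Total = 44.93 + 11.68 + 291.2 = 347.81 MPa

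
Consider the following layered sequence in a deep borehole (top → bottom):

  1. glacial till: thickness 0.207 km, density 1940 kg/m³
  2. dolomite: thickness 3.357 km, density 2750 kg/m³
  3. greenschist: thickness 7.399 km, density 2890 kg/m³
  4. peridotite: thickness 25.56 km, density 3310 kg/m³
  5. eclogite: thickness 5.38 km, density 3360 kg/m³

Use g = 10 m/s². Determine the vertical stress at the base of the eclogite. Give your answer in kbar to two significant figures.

glacial till: 1940 kg/m³ × 10 m/s² × 207 m = 4.016×10^6 Pa = 0.04016 kbar
dolomite: 2750 kg/m³ × 10 m/s² × 3357 m = 9.232×10^7 Pa = 0.9232 kbar
greenschist: 2890 kg/m³ × 10 m/s² × 7399 m = 2.138×10^8 Pa = 2.138 kbar
peridotite: 3310 kg/m³ × 10 m/s² × 25560 m = 8.460×10^8 Pa = 8.460 kbar
eclogite: 3360 kg/m³ × 10 m/s² × 5380 m = 1.808×10^8 Pa = 1.808 kbar
Total = 0.04016 + 0.9232 + 2.138 + 8.460 + 1.808 = 13.370 kbar

13 kbar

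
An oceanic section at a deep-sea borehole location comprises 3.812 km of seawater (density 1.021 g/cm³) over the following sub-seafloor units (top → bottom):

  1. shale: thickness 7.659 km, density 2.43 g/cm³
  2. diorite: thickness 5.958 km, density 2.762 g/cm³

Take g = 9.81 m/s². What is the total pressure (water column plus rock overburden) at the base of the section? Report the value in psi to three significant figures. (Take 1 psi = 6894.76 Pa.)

55400 psi

seawater: 1021 kg/m³ × 9.81 m/s² × 3812 m = 3.818×10^7 Pa = 5538 psi
shale: 2430 kg/m³ × 9.81 m/s² × 7659 m = 1.826×10^8 Pa = 26481 psi
diorite: 2762 kg/m³ × 9.81 m/s² × 5958 m = 1.614×10^8 Pa = 23414 psi
Total = 5538 + 26481 + 23414 = 55432 psi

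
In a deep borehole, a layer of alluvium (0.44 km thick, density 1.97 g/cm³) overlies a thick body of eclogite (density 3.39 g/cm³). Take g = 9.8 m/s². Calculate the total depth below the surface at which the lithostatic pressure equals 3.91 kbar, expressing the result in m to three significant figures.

12000 m

Pressure at base of upper layers: 1970×9.8×440 = 8.495×10^6 Pa = 0.08495 kbar
Remaining pressure to be supplied by eclogite: 3.910×10^8 − 8.495×10^6 = 3.825×10^8 Pa
Additional depth in eclogite = 3.825×10^8 Pa / (3390 kg/m³ × 9.8 m/s²) = 11514 m
Total depth = 440 m + 11514 m = 11954 m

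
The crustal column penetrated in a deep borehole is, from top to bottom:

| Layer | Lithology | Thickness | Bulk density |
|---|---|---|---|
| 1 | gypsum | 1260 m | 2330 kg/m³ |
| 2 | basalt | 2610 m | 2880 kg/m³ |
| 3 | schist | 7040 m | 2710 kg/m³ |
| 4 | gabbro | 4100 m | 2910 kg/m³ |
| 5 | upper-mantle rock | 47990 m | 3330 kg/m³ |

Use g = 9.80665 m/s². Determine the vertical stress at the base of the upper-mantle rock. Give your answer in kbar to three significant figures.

gypsum: 2330 kg/m³ × 9.80665 m/s² × 1260 m = 2.879×10^7 Pa = 0.2879 kbar
basalt: 2880 kg/m³ × 9.80665 m/s² × 2610 m = 7.371×10^7 Pa = 0.7371 kbar
schist: 2710 kg/m³ × 9.80665 m/s² × 7040 m = 1.871×10^8 Pa = 1.871 kbar
gabbro: 2910 kg/m³ × 9.80665 m/s² × 4100 m = 1.170×10^8 Pa = 1.170 kbar
upper-mantle rock: 3330 kg/m³ × 9.80665 m/s² × 47990 m = 1.567×10^9 Pa = 15.67 kbar
Total = 0.2879 + 0.7371 + 1.871 + 1.170 + 15.67 = 19.738 kbar

19.7 kbar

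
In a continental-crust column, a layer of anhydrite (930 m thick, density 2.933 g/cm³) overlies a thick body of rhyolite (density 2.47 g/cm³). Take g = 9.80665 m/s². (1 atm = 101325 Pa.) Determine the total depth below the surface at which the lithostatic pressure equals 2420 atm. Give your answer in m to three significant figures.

9950 m

Pressure at base of upper layers: 2933×9.80665×930 = 2.675×10^7 Pa = 264.0 atm
Remaining pressure to be supplied by rhyolite: 2.452×10^8 − 2.675×10^7 = 2.185×10^8 Pa
Additional depth in rhyolite = 2.185×10^8 Pa / (2470 kg/m³ × 9.80665 m/s²) = 9018.8 m
Total depth = 930 m + 9018.8 m = 9948.8 m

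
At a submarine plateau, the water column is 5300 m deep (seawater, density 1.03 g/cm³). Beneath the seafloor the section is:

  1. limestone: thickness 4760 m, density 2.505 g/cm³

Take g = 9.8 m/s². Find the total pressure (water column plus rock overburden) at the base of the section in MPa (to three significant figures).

seawater: 1030 kg/m³ × 9.8 m/s² × 5300 m = 5.350×10^7 Pa = 53.50 MPa
limestone: 2505 kg/m³ × 9.8 m/s² × 4760 m = 1.169×10^8 Pa = 116.9 MPa
Total = 53.50 + 116.9 = 170.35 MPa

170 MPa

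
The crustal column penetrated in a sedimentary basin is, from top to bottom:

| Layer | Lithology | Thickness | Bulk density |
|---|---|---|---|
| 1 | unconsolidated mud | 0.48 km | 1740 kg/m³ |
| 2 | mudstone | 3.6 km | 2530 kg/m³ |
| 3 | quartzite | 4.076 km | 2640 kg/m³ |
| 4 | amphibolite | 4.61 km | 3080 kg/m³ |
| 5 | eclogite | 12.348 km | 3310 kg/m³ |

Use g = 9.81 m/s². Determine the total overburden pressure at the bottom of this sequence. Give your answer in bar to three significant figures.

7430 bar

unconsolidated mud: 1740 kg/m³ × 9.81 m/s² × 480 m = 8.193×10^6 Pa = 81.93 bar
mudstone: 2530 kg/m³ × 9.81 m/s² × 3600 m = 8.935×10^7 Pa = 893.5 bar
quartzite: 2640 kg/m³ × 9.81 m/s² × 4076 m = 1.056×10^8 Pa = 1056 bar
amphibolite: 3080 kg/m³ × 9.81 m/s² × 4610 m = 1.393×10^8 Pa = 1393 bar
eclogite: 3310 kg/m³ × 9.81 m/s² × 12348 m = 4.010×10^8 Pa = 4010 bar
Total = 81.93 + 893.5 + 1056 + 1393 + 4010 = 7433.5 bar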